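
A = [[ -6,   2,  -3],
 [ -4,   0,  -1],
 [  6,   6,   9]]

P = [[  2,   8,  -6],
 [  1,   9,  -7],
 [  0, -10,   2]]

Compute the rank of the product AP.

3

First compute AP:
[[-10,   0,  16],
 [ -8, -22,  22],
 [ 18,  12, -60]]
Now row reduce the product.
R2 ← R2 − (4/5)·R1: [0, -22, 46/5]
R3 ← R3 + (9/5)·R1: [0, 12, -156/5]
R3 ← R3 + (6/11)·R2: [0, 0, -288/11]
3 nonzero rows, so rank(AP) = 3.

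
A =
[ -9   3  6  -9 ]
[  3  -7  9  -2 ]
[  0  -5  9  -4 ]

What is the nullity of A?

Row reduce to echelon form.
R2 ← R2 + (1/3)·R1: [0, -6, 11, -5]
R3 ← R3 − (5/6)·R2: [0, 0, -1/6, 1/6]
3 nonzero rows, so rank(A) = 3.
A has 4 columns; by rank–nullity, nullity = 4 − 3 = 1.

1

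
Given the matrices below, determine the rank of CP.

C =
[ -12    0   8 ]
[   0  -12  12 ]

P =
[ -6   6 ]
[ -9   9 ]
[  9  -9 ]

1

First compute CP:
[[144, -144],
 [216, -216]]
Now row reduce the product.
R2 ← R2 − (3/2)·R1: [0, 0]
1 nonzero row, so rank(CP) = 1.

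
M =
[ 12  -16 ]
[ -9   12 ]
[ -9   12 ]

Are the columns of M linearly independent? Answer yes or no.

Row reduce M to echelon form.
R2 ← R2 + (3/4)·R1: [0, 0]
R3 ← R3 + (3/4)·R1: [0, 0]
1 pivot among 2 columns.
Only 1 < 2 pivot columns, so the columns are linearly dependent.

no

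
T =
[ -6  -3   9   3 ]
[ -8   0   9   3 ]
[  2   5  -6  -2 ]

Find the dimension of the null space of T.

Row reduce to echelon form.
R2 ← R2 − (4/3)·R1: [0, 4, -3, -1]
R3 ← R3 + (1/3)·R1: [0, 4, -3, -1]
R3 ← R3 − R2: [0, 0, 0, 0]
2 nonzero rows, so rank(T) = 2.
T has 4 columns; by rank–nullity, nullity = 4 − 2 = 2.

2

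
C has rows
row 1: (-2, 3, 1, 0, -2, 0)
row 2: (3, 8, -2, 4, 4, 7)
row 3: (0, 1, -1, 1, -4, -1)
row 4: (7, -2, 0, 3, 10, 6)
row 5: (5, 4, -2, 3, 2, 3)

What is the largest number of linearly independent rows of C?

5

Row reduce to echelon form.
R2 ← R2 + (3/2)·R1: [0, 25/2, -1/2, 4, 1, 7]
R4 ← R4 + (7/2)·R1: [0, 17/2, 7/2, 3, 3, 6]
R5 ← R5 + (5/2)·R1: [0, 23/2, 1/2, 3, -3, 3]
R3 ← R3 − (2/25)·R2: [0, 0, -24/25, 17/25, -102/25, -39/25]
R4 ← R4 − (17/25)·R2: [0, 0, 96/25, 7/25, 58/25, 31/25]
R5 ← R5 − (23/25)·R2: [0, 0, 24/25, -17/25, -98/25, -86/25]
R4 ← R4 + (4)·R3: [0, 0, 0, 3, -14, -5]
R5 ← R5 + R3: [0, 0, 0, 0, -8, -5]
Echelon form has 5 nonzero rows, so rank(C) = 5.
The rank gives the maximum number of linearly independent rows: 5.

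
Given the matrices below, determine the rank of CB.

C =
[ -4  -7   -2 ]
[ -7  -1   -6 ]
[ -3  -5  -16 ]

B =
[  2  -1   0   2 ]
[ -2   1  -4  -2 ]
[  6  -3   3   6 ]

2

First compute CB:
[[ -6,   3,  22,  -6],
 [-48,  24, -14, -48],
 [-92,  46, -28, -92]]
Now row reduce the product.
R2 ← R2 − (8)·R1: [0, 0, -190, 0]
R3 ← R3 − (46/3)·R1: [0, 0, -1096/3, 0]
R3 ← R3 − (548/285)·R2: [0, 0, 0, 0]
2 nonzero rows, so rank(CB) = 2.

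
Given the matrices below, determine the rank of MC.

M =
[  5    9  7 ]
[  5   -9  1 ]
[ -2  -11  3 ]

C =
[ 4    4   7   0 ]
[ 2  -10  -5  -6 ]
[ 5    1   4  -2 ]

3

First compute MC:
[[ 73, -63,  18, -68],
 [  7, 111,  84,  52],
 [-15, 105,  53,  60]]
Now row reduce the product.
R2 ← R2 − (7/73)·R1: [0, 8544/73, 6006/73, 4272/73]
R3 ← R3 + (15/73)·R1: [0, 6720/73, 4139/73, 3360/73]
R3 ← R3 − (70/89)·R2: [0, 0, -713/89, 0]
3 nonzero rows, so rank(MC) = 3.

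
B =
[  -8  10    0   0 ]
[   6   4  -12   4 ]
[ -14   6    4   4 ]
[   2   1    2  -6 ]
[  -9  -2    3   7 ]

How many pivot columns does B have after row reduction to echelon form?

Row reduce to echelon form.
R2 ← R2 + (3/4)·R1: [0, 23/2, -12, 4]
R3 ← R3 − (7/4)·R1: [0, -23/2, 4, 4]
R4 ← R4 + (1/4)·R1: [0, 7/2, 2, -6]
R5 ← R5 − (9/8)·R1: [0, -53/4, 3, 7]
R3 ← R3 + R2: [0, 0, -8, 8]
R4 ← R4 − (7/23)·R2: [0, 0, 130/23, -166/23]
R5 ← R5 + (53/46)·R2: [0, 0, -249/23, 267/23]
R4 ← R4 + (65/92)·R3: [0, 0, 0, -36/23]
R5 ← R5 − (249/184)·R3: [0, 0, 0, 18/23]
R5 ← R5 + (1/2)·R4: [0, 0, 0, 0]
Echelon form has 4 nonzero rows, so rank(B) = 4.
Each nonzero row contributes one pivot column: 4 pivot columns.

4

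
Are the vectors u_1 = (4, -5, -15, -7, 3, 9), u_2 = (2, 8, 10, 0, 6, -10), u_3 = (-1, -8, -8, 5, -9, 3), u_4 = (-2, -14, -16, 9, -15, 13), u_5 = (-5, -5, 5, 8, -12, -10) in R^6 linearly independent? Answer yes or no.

Form the matrix with these vectors as rows and row reduce.
R2 ← R2 − (1/2)·R1: [0, 21/2, 35/2, 7/2, 9/2, -29/2]
R3 ← R3 + (1/4)·R1: [0, -37/4, -47/4, 13/4, -33/4, 21/4]
R4 ← R4 + (1/2)·R1: [0, -33/2, -47/2, 11/2, -27/2, 35/2]
R5 ← R5 + (5/4)·R1: [0, -45/4, -55/4, -3/4, -33/4, 5/4]
R3 ← R3 + (37/42)·R2: [0, 0, 11/3, 19/3, -30/7, -158/21]
R4 ← R4 + (11/7)·R2: [0, 0, 4, 11, -45/7, -37/7]
R5 ← R5 + (15/14)·R2: [0, 0, 5, 3, -24/7, -100/7]
R4 ← R4 − (12/11)·R3: [0, 0, 0, 45/11, -135/77, 225/77]
R5 ← R5 − (15/11)·R3: [0, 0, 0, -62/11, 186/77, -310/77]
R5 ← R5 + (62/45)·R4: [0, 0, 0, 0, 0, 0]
4 nonzero rows, so the 5 vectors span a space of dimension 4.
Since 4 < 5, the vectors are linearly dependent.

no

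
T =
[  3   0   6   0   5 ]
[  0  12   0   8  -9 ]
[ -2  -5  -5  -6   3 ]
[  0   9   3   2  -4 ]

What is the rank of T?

4

Row reduce to echelon form.
R3 ← R3 + (2/3)·R1: [0, -5, -1, -6, 19/3]
R3 ← R3 + (5/12)·R2: [0, 0, -1, -8/3, 31/12]
R4 ← R4 − (3/4)·R2: [0, 0, 3, -4, 11/4]
R4 ← R4 + (3)·R3: [0, 0, 0, -12, 21/2]
Echelon form has 4 nonzero rows, so rank(T) = 4.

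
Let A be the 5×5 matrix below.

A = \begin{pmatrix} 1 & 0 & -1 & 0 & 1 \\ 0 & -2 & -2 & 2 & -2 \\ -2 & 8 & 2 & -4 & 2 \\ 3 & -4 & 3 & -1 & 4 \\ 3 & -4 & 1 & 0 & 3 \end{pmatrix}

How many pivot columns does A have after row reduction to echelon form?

Row reduce to echelon form.
R3 ← R3 + (2)·R1: [0, 8, 0, -4, 4]
R4 ← R4 − (3)·R1: [0, -4, 6, -1, 1]
R5 ← R5 − (3)·R1: [0, -4, 4, 0, 0]
R3 ← R3 + (4)·R2: [0, 0, -8, 4, -4]
R4 ← R4 − (2)·R2: [0, 0, 10, -5, 5]
R5 ← R5 − (2)·R2: [0, 0, 8, -4, 4]
R4 ← R4 + (5/4)·R3: [0, 0, 0, 0, 0]
R5 ← R5 + R3: [0, 0, 0, 0, 0]
Echelon form has 3 nonzero rows, so rank(A) = 3.
Each nonzero row contributes one pivot column: 3 pivot columns.

3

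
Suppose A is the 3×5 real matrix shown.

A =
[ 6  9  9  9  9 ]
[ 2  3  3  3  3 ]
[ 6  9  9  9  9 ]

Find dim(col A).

1

Row reduce to echelon form.
R2 ← R2 − (1/3)·R1: [0, 0, 0, 0, 0]
R3 ← R3 − R1: [0, 0, 0, 0, 0]
Echelon form has 1 nonzero row, so rank(A) = 1.
The column space has dimension equal to the rank: 1.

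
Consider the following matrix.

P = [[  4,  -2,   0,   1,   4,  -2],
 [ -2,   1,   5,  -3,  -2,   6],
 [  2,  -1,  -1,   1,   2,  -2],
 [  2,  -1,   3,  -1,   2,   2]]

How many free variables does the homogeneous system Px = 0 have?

4

Row reduce to echelon form.
R2 ← R2 + (1/2)·R1: [0, 0, 5, -5/2, 0, 5]
R3 ← R3 − (1/2)·R1: [0, 0, -1, 1/2, 0, -1]
R4 ← R4 − (1/2)·R1: [0, 0, 3, -3/2, 0, 3]
R3 ← R3 + (1/5)·R2: [0, 0, 0, 0, 0, 0]
R4 ← R4 − (3/5)·R2: [0, 0, 0, 0, 0, 0]
2 nonzero rows, so rank(P) = 2.
P has 6 columns; by rank–nullity, nullity = 6 − 2 = 4.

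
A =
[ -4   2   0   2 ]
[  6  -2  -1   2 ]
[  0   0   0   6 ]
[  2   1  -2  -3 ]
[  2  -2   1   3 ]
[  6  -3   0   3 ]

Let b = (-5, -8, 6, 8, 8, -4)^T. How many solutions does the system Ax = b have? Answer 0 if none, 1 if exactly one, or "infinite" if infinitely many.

0

Row reduce the augmented matrix [A | b].
R2 ← R2 + (3/2)·R1: [0, 1, -1, 5, -31/2]
R4 ← R4 + (1/2)·R1: [0, 2, -2, -2, 11/2]
R5 ← R5 + (1/2)·R1: [0, -1, 1, 4, 11/2]
R6 ← R6 + (3/2)·R1: [0, 0, 0, 6, -23/2]
R4 ← R4 − (2)·R2: [0, 0, 0, -12, 73/2]
R5 ← R5 + R2: [0, 0, 0, 9, -10]
R4 ← R4 + (2)·R3: [0, 0, 0, 0, 97/2]
R5 ← R5 − (3/2)·R3: [0, 0, 0, 0, -19]
R6 ← R6 − R3: [0, 0, 0, 0, -35/2]
R5 ← R5 + (38/97)·R4: [0, 0, 0, 0, 0]
R6 ← R6 + (35/97)·R4: [0, 0, 0, 0, 0]
The echelon form has 4 nonzero rows; the last pivot sits in the augmented column, so rank(A) = 3 but rank([A|b]) = 4.
Since the ranks differ, the system is inconsistent.
It has no solutions.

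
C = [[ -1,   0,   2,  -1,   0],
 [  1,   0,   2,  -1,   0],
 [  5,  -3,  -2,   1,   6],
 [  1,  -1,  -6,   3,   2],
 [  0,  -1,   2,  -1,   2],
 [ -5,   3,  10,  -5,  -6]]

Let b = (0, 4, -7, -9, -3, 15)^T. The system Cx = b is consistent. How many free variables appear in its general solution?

Row reduce the augmented matrix [C | b].
R2 ← R2 + R1: [0, 0, 4, -2, 0, 4]
R3 ← R3 + (5)·R1: [0, -3, 8, -4, 6, -7]
R4 ← R4 + R1: [0, -1, -4, 2, 2, -9]
R6 ← R6 − (5)·R1: [0, 3, 0, 0, -6, 15]
Swap R2 ↔ R3
R4 ← R4 − (1/3)·R2: [0, 0, -20/3, 10/3, 0, -20/3]
R5 ← R5 − (1/3)·R2: [0, 0, -2/3, 1/3, 0, -2/3]
R6 ← R6 + R2: [0, 0, 8, -4, 0, 8]
R4 ← R4 + (5/3)·R3: [0, 0, 0, 0, 0, 0]
R5 ← R5 + (1/6)·R3: [0, 0, 0, 0, 0, 0]
R6 ← R6 − (2)·R3: [0, 0, 0, 0, 0, 0]
The echelon form has 3 nonzero rows, and every pivot lies in the first 5 columns, so rank(C) = rank([C|b]) = 3.
The system is consistent.
Free variables = (unknowns) − (rank) = 5 − 3 = 2.

2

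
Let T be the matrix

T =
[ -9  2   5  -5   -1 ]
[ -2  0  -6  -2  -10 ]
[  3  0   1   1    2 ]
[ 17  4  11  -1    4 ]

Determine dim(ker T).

Row reduce to echelon form.
R2 ← R2 − (2/9)·R1: [0, -4/9, -64/9, -8/9, -88/9]
R3 ← R3 + (1/3)·R1: [0, 2/3, 8/3, -2/3, 5/3]
R4 ← R4 + (17/9)·R1: [0, 70/9, 184/9, -94/9, 19/9]
R3 ← R3 + (3/2)·R2: [0, 0, -8, -2, -13]
R4 ← R4 + (35/2)·R2: [0, 0, -104, -26, -169]
R4 ← R4 − (13)·R3: [0, 0, 0, 0, 0]
3 nonzero rows, so rank(T) = 3.
T has 5 columns; by rank–nullity, nullity = 5 − 3 = 2.

2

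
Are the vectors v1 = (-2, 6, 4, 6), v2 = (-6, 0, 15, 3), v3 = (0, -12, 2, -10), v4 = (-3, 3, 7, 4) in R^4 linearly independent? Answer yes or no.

no

Form the matrix with these vectors as rows and row reduce.
R2 ← R2 − (3)·R1: [0, -18, 3, -15]
R4 ← R4 − (3/2)·R1: [0, -6, 1, -5]
R3 ← R3 − (2/3)·R2: [0, 0, 0, 0]
R4 ← R4 − (1/3)·R2: [0, 0, 0, 0]
2 nonzero rows, so the 4 vectors span a space of dimension 2.
Since 2 < 4, the vectors are linearly dependent.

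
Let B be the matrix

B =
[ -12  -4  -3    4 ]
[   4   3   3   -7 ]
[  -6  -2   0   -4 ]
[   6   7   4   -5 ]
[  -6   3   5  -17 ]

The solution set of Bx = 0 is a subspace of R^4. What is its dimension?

1

Row reduce to echelon form.
R2 ← R2 + (1/3)·R1: [0, 5/3, 2, -17/3]
R3 ← R3 − (1/2)·R1: [0, 0, 3/2, -6]
R4 ← R4 + (1/2)·R1: [0, 5, 5/2, -3]
R5 ← R5 − (1/2)·R1: [0, 5, 13/2, -19]
R4 ← R4 − (3)·R2: [0, 0, -7/2, 14]
R5 ← R5 − (3)·R2: [0, 0, 1/2, -2]
R4 ← R4 + (7/3)·R3: [0, 0, 0, 0]
R5 ← R5 − (1/3)·R3: [0, 0, 0, 0]
3 nonzero rows, so rank(B) = 3.
B has 4 columns; by rank–nullity, nullity = 4 − 3 = 1.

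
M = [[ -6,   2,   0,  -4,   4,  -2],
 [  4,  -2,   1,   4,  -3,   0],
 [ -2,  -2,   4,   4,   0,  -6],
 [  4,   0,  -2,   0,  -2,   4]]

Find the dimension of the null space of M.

4

Row reduce to echelon form.
R2 ← R2 + (2/3)·R1: [0, -2/3, 1, 4/3, -1/3, -4/3]
R3 ← R3 − (1/3)·R1: [0, -8/3, 4, 16/3, -4/3, -16/3]
R4 ← R4 + (2/3)·R1: [0, 4/3, -2, -8/3, 2/3, 8/3]
R3 ← R3 − (4)·R2: [0, 0, 0, 0, 0, 0]
R4 ← R4 + (2)·R2: [0, 0, 0, 0, 0, 0]
2 nonzero rows, so rank(M) = 2.
M has 6 columns; by rank–nullity, nullity = 6 − 2 = 4.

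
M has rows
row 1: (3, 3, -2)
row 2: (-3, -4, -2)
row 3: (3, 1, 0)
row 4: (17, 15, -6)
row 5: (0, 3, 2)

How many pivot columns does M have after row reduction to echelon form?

3

Row reduce to echelon form.
R2 ← R2 + R1: [0, -1, -4]
R3 ← R3 − R1: [0, -2, 2]
R4 ← R4 − (17/3)·R1: [0, -2, 16/3]
R3 ← R3 − (2)·R2: [0, 0, 10]
R4 ← R4 − (2)·R2: [0, 0, 40/3]
R5 ← R5 + (3)·R2: [0, 0, -10]
R4 ← R4 − (4/3)·R3: [0, 0, 0]
R5 ← R5 + R3: [0, 0, 0]
Echelon form has 3 nonzero rows, so rank(M) = 3.
Each nonzero row contributes one pivot column: 3 pivot columns.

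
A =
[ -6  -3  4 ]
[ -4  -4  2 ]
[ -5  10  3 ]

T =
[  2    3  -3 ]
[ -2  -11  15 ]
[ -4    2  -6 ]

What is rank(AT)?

2

First compute AT:
[[-22,  23, -51],
 [ -8,  36, -60],
 [-42, -119, 147]]
Now row reduce the product.
R2 ← R2 − (4/11)·R1: [0, 304/11, -456/11]
R3 ← R3 − (21/11)·R1: [0, -1792/11, 2688/11]
R3 ← R3 + (112/19)·R2: [0, 0, 0]
2 nonzero rows, so rank(AT) = 2.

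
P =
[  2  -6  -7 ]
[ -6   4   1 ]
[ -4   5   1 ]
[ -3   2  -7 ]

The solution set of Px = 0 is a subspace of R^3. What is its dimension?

Row reduce to echelon form.
R2 ← R2 + (3)·R1: [0, -14, -20]
R3 ← R3 + (2)·R1: [0, -7, -13]
R4 ← R4 + (3/2)·R1: [0, -7, -35/2]
R3 ← R3 − (1/2)·R2: [0, 0, -3]
R4 ← R4 − (1/2)·R2: [0, 0, -15/2]
R4 ← R4 − (5/2)·R3: [0, 0, 0]
3 nonzero rows, so rank(P) = 3.
P has 3 columns; by rank–nullity, nullity = 3 − 3 = 0.

0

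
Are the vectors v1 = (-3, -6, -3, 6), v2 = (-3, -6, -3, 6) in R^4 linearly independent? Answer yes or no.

no

Form the matrix with these vectors as rows and row reduce.
R2 ← R2 − R1: [0, 0, 0, 0]
1 nonzero row, so the 2 vectors span a space of dimension 1.
Since 1 < 2, the vectors are linearly dependent.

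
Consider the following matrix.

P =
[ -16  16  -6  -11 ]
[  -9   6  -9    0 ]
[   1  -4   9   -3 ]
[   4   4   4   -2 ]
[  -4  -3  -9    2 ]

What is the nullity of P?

Row reduce to echelon form.
R2 ← R2 − (9/16)·R1: [0, -3, -45/8, 99/16]
R3 ← R3 + (1/16)·R1: [0, -3, 69/8, -59/16]
R4 ← R4 + (1/4)·R1: [0, 8, 5/2, -19/4]
R5 ← R5 − (1/4)·R1: [0, -7, -15/2, 19/4]
R3 ← R3 − R2: [0, 0, 57/4, -79/8]
R4 ← R4 + (8/3)·R2: [0, 0, -25/2, 47/4]
R5 ← R5 − (7/3)·R2: [0, 0, 45/8, -155/16]
R4 ← R4 + (50/57)·R3: [0, 0, 0, 176/57]
R5 ← R5 − (15/38)·R3: [0, 0, 0, -110/19]
R5 ← R5 + (15/8)·R4: [0, 0, 0, 0]
4 nonzero rows, so rank(P) = 4.
P has 4 columns; by rank–nullity, nullity = 4 − 4 = 0.

0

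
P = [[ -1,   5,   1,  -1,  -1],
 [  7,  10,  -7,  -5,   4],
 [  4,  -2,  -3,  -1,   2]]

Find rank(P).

Row reduce to echelon form.
R2 ← R2 + (7)·R1: [0, 45, 0, -12, -3]
R3 ← R3 + (4)·R1: [0, 18, 1, -5, -2]
R3 ← R3 − (2/5)·R2: [0, 0, 1, -1/5, -4/5]
Echelon form has 3 nonzero rows, so rank(P) = 3.

3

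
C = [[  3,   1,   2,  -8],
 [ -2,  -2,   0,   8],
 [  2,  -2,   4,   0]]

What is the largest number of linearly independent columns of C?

Row reduce to echelon form.
R2 ← R2 + (2/3)·R1: [0, -4/3, 4/3, 8/3]
R3 ← R3 − (2/3)·R1: [0, -8/3, 8/3, 16/3]
R3 ← R3 − (2)·R2: [0, 0, 0, 0]
Echelon form has 2 nonzero rows, so rank(C) = 2.
The rank gives the maximum number of linearly independent columns: 2.

2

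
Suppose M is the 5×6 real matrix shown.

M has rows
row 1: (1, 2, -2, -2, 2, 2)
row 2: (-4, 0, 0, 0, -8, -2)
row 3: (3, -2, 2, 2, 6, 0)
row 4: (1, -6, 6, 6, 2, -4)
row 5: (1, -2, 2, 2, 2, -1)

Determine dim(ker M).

Row reduce to echelon form.
R2 ← R2 + (4)·R1: [0, 8, -8, -8, 0, 6]
R3 ← R3 − (3)·R1: [0, -8, 8, 8, 0, -6]
R4 ← R4 − R1: [0, -8, 8, 8, 0, -6]
R5 ← R5 − R1: [0, -4, 4, 4, 0, -3]
R3 ← R3 + R2: [0, 0, 0, 0, 0, 0]
R4 ← R4 + R2: [0, 0, 0, 0, 0, 0]
R5 ← R5 + (1/2)·R2: [0, 0, 0, 0, 0, 0]
2 nonzero rows, so rank(M) = 2.
M has 6 columns; by rank–nullity, nullity = 6 − 2 = 4.

4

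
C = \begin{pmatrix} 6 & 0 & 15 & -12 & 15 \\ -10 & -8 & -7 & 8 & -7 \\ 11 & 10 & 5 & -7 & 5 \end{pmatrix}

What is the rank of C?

2

Row reduce to echelon form.
R2 ← R2 + (5/3)·R1: [0, -8, 18, -12, 18]
R3 ← R3 − (11/6)·R1: [0, 10, -45/2, 15, -45/2]
R3 ← R3 + (5/4)·R2: [0, 0, 0, 0, 0]
Echelon form has 2 nonzero rows, so rank(C) = 2.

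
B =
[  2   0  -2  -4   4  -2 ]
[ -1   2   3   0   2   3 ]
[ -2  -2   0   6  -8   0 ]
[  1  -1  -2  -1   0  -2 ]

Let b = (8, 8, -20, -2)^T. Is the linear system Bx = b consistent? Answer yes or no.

yes

Row reduce the augmented matrix [B | b].
R2 ← R2 + (1/2)·R1: [0, 2, 2, -2, 4, 2, 12]
R3 ← R3 + R1: [0, -2, -2, 2, -4, -2, -12]
R4 ← R4 − (1/2)·R1: [0, -1, -1, 1, -2, -1, -6]
R3 ← R3 + R2: [0, 0, 0, 0, 0, 0, 0]
R4 ← R4 + (1/2)·R2: [0, 0, 0, 0, 0, 0, 0]
The echelon form has 2 nonzero rows, and every pivot lies in the first 6 columns, so rank(B) = rank([B|b]) = 2.
The system is consistent.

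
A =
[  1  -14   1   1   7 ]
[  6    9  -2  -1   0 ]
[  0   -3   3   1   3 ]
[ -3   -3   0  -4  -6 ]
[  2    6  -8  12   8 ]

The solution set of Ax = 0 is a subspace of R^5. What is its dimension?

0

Row reduce to echelon form.
R2 ← R2 − (6)·R1: [0, 93, -8, -7, -42]
R4 ← R4 + (3)·R1: [0, -45, 3, -1, 15]
R5 ← R5 − (2)·R1: [0, 34, -10, 10, -6]
R3 ← R3 + (1/31)·R2: [0, 0, 85/31, 24/31, 51/31]
R4 ← R4 + (15/31)·R2: [0, 0, -27/31, -136/31, -165/31]
R5 ← R5 − (34/93)·R2: [0, 0, -658/93, 1168/93, 290/31]
R4 ← R4 + (27/85)·R3: [0, 0, 0, -352/85, -24/5]
R5 ← R5 + (658/255)·R3: [0, 0, 0, 3712/255, 68/5]
R5 ← R5 + (116/33)·R4: [0, 0, 0, 0, -36/11]
5 nonzero rows, so rank(A) = 5.
A has 5 columns; by rank–nullity, nullity = 5 − 5 = 0.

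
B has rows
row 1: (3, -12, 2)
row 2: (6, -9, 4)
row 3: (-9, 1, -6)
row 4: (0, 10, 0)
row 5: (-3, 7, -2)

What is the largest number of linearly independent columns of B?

Row reduce to echelon form.
R2 ← R2 − (2)·R1: [0, 15, 0]
R3 ← R3 + (3)·R1: [0, -35, 0]
R5 ← R5 + R1: [0, -5, 0]
R3 ← R3 + (7/3)·R2: [0, 0, 0]
R4 ← R4 − (2/3)·R2: [0, 0, 0]
R5 ← R5 + (1/3)·R2: [0, 0, 0]
Echelon form has 2 nonzero rows, so rank(B) = 2.
The rank gives the maximum number of linearly independent columns: 2.

2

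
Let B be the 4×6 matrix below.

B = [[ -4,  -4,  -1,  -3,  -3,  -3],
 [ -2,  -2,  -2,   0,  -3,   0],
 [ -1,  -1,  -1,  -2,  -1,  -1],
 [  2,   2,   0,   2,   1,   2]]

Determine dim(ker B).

Row reduce to echelon form.
R2 ← R2 − (1/2)·R1: [0, 0, -3/2, 3/2, -3/2, 3/2]
R3 ← R3 − (1/4)·R1: [0, 0, -3/4, -5/4, -1/4, -1/4]
R4 ← R4 + (1/2)·R1: [0, 0, -1/2, 1/2, -1/2, 1/2]
R3 ← R3 − (1/2)·R2: [0, 0, 0, -2, 1/2, -1]
R4 ← R4 − (1/3)·R2: [0, 0, 0, 0, 0, 0]
3 nonzero rows, so rank(B) = 3.
B has 6 columns; by rank–nullity, nullity = 6 − 3 = 3.

3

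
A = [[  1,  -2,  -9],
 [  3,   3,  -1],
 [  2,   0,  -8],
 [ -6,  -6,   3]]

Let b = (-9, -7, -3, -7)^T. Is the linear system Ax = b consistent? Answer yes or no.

no

Row reduce the augmented matrix [A | b].
R2 ← R2 − (3)·R1: [0, 9, 26, 20]
R3 ← R3 − (2)·R1: [0, 4, 10, 15]
R4 ← R4 + (6)·R1: [0, -18, -51, -61]
R3 ← R3 − (4/9)·R2: [0, 0, -14/9, 55/9]
R4 ← R4 + (2)·R2: [0, 0, 1, -21]
R4 ← R4 + (9/14)·R3: [0, 0, 0, -239/14]
The echelon form has 4 nonzero rows; the last pivot sits in the augmented column, so rank(A) = 3 but rank([A|b]) = 4.
Since the ranks differ, the system is inconsistent.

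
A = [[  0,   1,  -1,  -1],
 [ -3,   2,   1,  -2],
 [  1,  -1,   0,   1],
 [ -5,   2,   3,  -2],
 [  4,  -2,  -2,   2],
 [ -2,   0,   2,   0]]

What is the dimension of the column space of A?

2

Row reduce to echelon form.
Swap R1 ↔ R2
R3 ← R3 + (1/3)·R1: [0, -1/3, 1/3, 1/3]
R4 ← R4 − (5/3)·R1: [0, -4/3, 4/3, 4/3]
R5 ← R5 + (4/3)·R1: [0, 2/3, -2/3, -2/3]
R6 ← R6 − (2/3)·R1: [0, -4/3, 4/3, 4/3]
R3 ← R3 + (1/3)·R2: [0, 0, 0, 0]
R4 ← R4 + (4/3)·R2: [0, 0, 0, 0]
R5 ← R5 − (2/3)·R2: [0, 0, 0, 0]
R6 ← R6 + (4/3)·R2: [0, 0, 0, 0]
Echelon form has 2 nonzero rows, so rank(A) = 2.
The column space has dimension equal to the rank: 2.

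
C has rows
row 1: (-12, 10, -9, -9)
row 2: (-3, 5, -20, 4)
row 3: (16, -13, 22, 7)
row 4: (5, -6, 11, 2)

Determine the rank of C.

4

Row reduce to echelon form.
R2 ← R2 − (1/4)·R1: [0, 5/2, -71/4, 25/4]
R3 ← R3 + (4/3)·R1: [0, 1/3, 10, -5]
R4 ← R4 + (5/12)·R1: [0, -11/6, 29/4, -7/4]
R3 ← R3 − (2/15)·R2: [0, 0, 371/30, -35/6]
R4 ← R4 + (11/15)·R2: [0, 0, -173/30, 17/6]
R4 ← R4 + (173/371)·R3: [0, 0, 0, 6/53]
Echelon form has 4 nonzero rows, so rank(C) = 4.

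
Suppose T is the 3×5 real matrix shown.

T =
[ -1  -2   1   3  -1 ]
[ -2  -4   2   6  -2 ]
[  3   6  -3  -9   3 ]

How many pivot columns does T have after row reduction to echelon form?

Row reduce to echelon form.
R2 ← R2 − (2)·R1: [0, 0, 0, 0, 0]
R3 ← R3 + (3)·R1: [0, 0, 0, 0, 0]
Echelon form has 1 nonzero row, so rank(T) = 1.
Each nonzero row contributes one pivot column: 1 pivot columns.

1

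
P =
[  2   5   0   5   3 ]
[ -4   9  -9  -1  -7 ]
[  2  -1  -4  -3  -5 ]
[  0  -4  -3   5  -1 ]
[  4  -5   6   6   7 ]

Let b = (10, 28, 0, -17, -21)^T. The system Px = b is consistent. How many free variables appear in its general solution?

0

Row reduce the augmented matrix [P | b].
R2 ← R2 + (2)·R1: [0, 19, -9, 9, -1, 48]
R3 ← R3 − R1: [0, -6, -4, -8, -8, -10]
R5 ← R5 − (2)·R1: [0, -15, 6, -4, 1, -41]
R3 ← R3 + (6/19)·R2: [0, 0, -130/19, -98/19, -158/19, 98/19]
R4 ← R4 + (4/19)·R2: [0, 0, -93/19, 131/19, -23/19, -131/19]
R5 ← R5 + (15/19)·R2: [0, 0, -21/19, 59/19, 4/19, -59/19]
R4 ← R4 − (93/130)·R3: [0, 0, 0, 688/65, 308/65, -688/65]
R5 ← R5 − (21/130)·R3: [0, 0, 0, 256/65, 101/65, -256/65]
R5 ← R5 − (16/43)·R4: [0, 0, 0, 0, -9/43, 0]
The echelon form has 5 nonzero rows, and every pivot lies in the first 5 columns, so rank(P) = rank([P|b]) = 5.
The system is consistent.
Free variables = (unknowns) − (rank) = 5 − 5 = 0.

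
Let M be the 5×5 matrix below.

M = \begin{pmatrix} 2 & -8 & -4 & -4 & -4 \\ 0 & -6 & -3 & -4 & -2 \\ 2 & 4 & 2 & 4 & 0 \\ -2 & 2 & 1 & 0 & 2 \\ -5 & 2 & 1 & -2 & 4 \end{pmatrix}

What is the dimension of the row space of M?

2

Row reduce to echelon form.
R3 ← R3 − R1: [0, 12, 6, 8, 4]
R4 ← R4 + R1: [0, -6, -3, -4, -2]
R5 ← R5 + (5/2)·R1: [0, -18, -9, -12, -6]
R3 ← R3 + (2)·R2: [0, 0, 0, 0, 0]
R4 ← R4 − R2: [0, 0, 0, 0, 0]
R5 ← R5 − (3)·R2: [0, 0, 0, 0, 0]
Echelon form has 2 nonzero rows, so rank(M) = 2.
The row space has dimension equal to the rank: 2.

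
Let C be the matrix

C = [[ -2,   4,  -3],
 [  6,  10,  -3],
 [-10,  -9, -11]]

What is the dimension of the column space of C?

3

Row reduce to echelon form.
R2 ← R2 + (3)·R1: [0, 22, -12]
R3 ← R3 − (5)·R1: [0, -29, 4]
R3 ← R3 + (29/22)·R2: [0, 0, -130/11]
Echelon form has 3 nonzero rows, so rank(C) = 3.
The column space has dimension equal to the rank: 3.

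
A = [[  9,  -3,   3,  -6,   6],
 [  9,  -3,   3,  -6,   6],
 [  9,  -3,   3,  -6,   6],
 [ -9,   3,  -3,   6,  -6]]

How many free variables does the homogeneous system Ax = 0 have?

Row reduce to echelon form.
R2 ← R2 − R1: [0, 0, 0, 0, 0]
R3 ← R3 − R1: [0, 0, 0, 0, 0]
R4 ← R4 + R1: [0, 0, 0, 0, 0]
1 nonzero row, so rank(A) = 1.
A has 5 columns; by rank–nullity, nullity = 5 − 1 = 4.

4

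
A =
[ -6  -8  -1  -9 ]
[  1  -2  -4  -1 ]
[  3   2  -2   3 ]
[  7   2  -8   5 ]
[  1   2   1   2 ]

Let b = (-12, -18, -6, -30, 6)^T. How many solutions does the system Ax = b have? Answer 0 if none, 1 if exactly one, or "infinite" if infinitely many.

Row reduce the augmented matrix [A | b].
R2 ← R2 + (1/6)·R1: [0, -10/3, -25/6, -5/2, -20]
R3 ← R3 + (1/2)·R1: [0, -2, -5/2, -3/2, -12]
R4 ← R4 + (7/6)·R1: [0, -22/3, -55/6, -11/2, -44]
R5 ← R5 + (1/6)·R1: [0, 2/3, 5/6, 1/2, 4]
R3 ← R3 − (3/5)·R2: [0, 0, 0, 0, 0]
R4 ← R4 − (11/5)·R2: [0, 0, 0, 0, 0]
R5 ← R5 + (1/5)·R2: [0, 0, 0, 0, 0]
The echelon form has 2 nonzero rows, and every pivot lies in the first 4 columns, so rank(A) = rank([A|b]) = 2.
The system is consistent.
rank = 2 < 4 unknowns, so there are infinitely many solutions.

infinite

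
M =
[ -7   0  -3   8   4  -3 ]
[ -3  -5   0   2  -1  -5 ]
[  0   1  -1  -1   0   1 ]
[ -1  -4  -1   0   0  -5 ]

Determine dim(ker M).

2

Row reduce to echelon form.
R2 ← R2 − (3/7)·R1: [0, -5, 9/7, -10/7, -19/7, -26/7]
R4 ← R4 − (1/7)·R1: [0, -4, -4/7, -8/7, -4/7, -32/7]
R3 ← R3 + (1/5)·R2: [0, 0, -26/35, -9/7, -19/35, 9/35]
R4 ← R4 − (4/5)·R2: [0, 0, -8/5, 0, 8/5, -8/5]
R4 ← R4 − (28/13)·R3: [0, 0, 0, 36/13, 36/13, -28/13]
4 nonzero rows, so rank(M) = 4.
M has 6 columns; by rank–nullity, nullity = 6 − 4 = 2.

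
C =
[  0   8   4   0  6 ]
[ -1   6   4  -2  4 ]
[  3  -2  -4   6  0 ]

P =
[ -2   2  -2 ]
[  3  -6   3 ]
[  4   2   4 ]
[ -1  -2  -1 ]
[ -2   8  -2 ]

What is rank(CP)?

2

First compute CP:
[[ 28,   8,  28],
 [ 30,   6,  30],
 [-34,  -2, -34]]
Now row reduce the product.
R2 ← R2 − (15/14)·R1: [0, -18/7, 0]
R3 ← R3 + (17/14)·R1: [0, 54/7, 0]
R3 ← R3 + (3)·R2: [0, 0, 0]
2 nonzero rows, so rank(CP) = 2.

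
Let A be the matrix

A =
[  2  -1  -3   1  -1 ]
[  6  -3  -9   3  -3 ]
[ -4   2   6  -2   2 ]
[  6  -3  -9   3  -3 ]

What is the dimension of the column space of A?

Row reduce to echelon form.
R2 ← R2 − (3)·R1: [0, 0, 0, 0, 0]
R3 ← R3 + (2)·R1: [0, 0, 0, 0, 0]
R4 ← R4 − (3)·R1: [0, 0, 0, 0, 0]
Echelon form has 1 nonzero row, so rank(A) = 1.
The column space has dimension equal to the rank: 1.

1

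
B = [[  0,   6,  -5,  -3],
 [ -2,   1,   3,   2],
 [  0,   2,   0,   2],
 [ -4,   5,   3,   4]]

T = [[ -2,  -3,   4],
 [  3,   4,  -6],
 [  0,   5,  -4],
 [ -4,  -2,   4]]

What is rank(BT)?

First compute BT:
[[ 30,   5, -28],
 [ -1,  21, -18],
 [ -2,   4,  -4],
 [  7,  39, -42]]
Now row reduce the product.
R2 ← R2 + (1/30)·R1: [0, 127/6, -284/15]
R3 ← R3 + (1/15)·R1: [0, 13/3, -88/15]
R4 ← R4 − (7/30)·R1: [0, 227/6, -532/15]
R3 ← R3 − (26/127)·R2: [0, 0, -1264/635]
R4 ← R4 − (227/127)·R2: [0, 0, -1032/635]
R4 ← R4 − (129/158)·R3: [0, 0, 0]
3 nonzero rows, so rank(BT) = 3.

3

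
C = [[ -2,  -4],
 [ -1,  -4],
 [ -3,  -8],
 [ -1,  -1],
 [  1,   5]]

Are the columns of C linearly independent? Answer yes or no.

Row reduce C to echelon form.
R2 ← R2 − (1/2)·R1: [0, -2]
R3 ← R3 − (3/2)·R1: [0, -2]
R4 ← R4 − (1/2)·R1: [0, 1]
R5 ← R5 + (1/2)·R1: [0, 3]
R3 ← R3 − R2: [0, 0]
R4 ← R4 + (1/2)·R2: [0, 0]
R5 ← R5 + (3/2)·R2: [0, 0]
2 pivots among 2 columns.
Every column is a pivot column, so the columns are linearly independent.

yes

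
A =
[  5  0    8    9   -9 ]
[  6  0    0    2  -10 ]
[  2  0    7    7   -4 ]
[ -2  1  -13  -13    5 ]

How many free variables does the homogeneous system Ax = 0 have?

1

Row reduce to echelon form.
R2 ← R2 − (6/5)·R1: [0, 0, -48/5, -44/5, 4/5]
R3 ← R3 − (2/5)·R1: [0, 0, 19/5, 17/5, -2/5]
R4 ← R4 + (2/5)·R1: [0, 1, -49/5, -47/5, 7/5]
Swap R2 ↔ R4
R4 ← R4 + (48/19)·R3: [0, 0, 0, -4/19, -4/19]
4 nonzero rows, so rank(A) = 4.
A has 5 columns; by rank–nullity, nullity = 5 − 4 = 1.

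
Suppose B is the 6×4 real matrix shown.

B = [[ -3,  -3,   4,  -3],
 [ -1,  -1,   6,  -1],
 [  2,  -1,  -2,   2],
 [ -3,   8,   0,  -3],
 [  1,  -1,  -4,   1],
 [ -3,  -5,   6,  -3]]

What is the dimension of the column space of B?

Row reduce to echelon form.
R2 ← R2 − (1/3)·R1: [0, 0, 14/3, 0]
R3 ← R3 + (2/3)·R1: [0, -3, 2/3, 0]
R4 ← R4 − R1: [0, 11, -4, 0]
R5 ← R5 + (1/3)·R1: [0, -2, -8/3, 0]
R6 ← R6 − R1: [0, -2, 2, 0]
Swap R2 ↔ R3
R4 ← R4 + (11/3)·R2: [0, 0, -14/9, 0]
R5 ← R5 − (2/3)·R2: [0, 0, -28/9, 0]
R6 ← R6 − (2/3)·R2: [0, 0, 14/9, 0]
R4 ← R4 + (1/3)·R3: [0, 0, 0, 0]
R5 ← R5 + (2/3)·R3: [0, 0, 0, 0]
R6 ← R6 − (1/3)·R3: [0, 0, 0, 0]
Echelon form has 3 nonzero rows, so rank(B) = 3.
The column space has dimension equal to the rank: 3.

3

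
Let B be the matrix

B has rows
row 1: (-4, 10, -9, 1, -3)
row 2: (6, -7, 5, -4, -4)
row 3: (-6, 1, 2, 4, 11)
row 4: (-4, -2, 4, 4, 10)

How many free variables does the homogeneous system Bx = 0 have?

2

Row reduce to echelon form.
R2 ← R2 + (3/2)·R1: [0, 8, -17/2, -5/2, -17/2]
R3 ← R3 − (3/2)·R1: [0, -14, 31/2, 5/2, 31/2]
R4 ← R4 − R1: [0, -12, 13, 3, 13]
R3 ← R3 + (7/4)·R2: [0, 0, 5/8, -15/8, 5/8]
R4 ← R4 + (3/2)·R2: [0, 0, 1/4, -3/4, 1/4]
R4 ← R4 − (2/5)·R3: [0, 0, 0, 0, 0]
3 nonzero rows, so rank(B) = 3.
B has 5 columns; by rank–nullity, nullity = 5 − 3 = 2.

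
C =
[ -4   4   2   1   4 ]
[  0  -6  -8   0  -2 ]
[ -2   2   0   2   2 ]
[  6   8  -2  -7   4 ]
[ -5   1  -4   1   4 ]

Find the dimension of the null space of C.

Row reduce to echelon form.
R3 ← R3 − (1/2)·R1: [0, 0, -1, 3/2, 0]
R4 ← R4 + (3/2)·R1: [0, 14, 1, -11/2, 10]
R5 ← R5 − (5/4)·R1: [0, -4, -13/2, -1/4, -1]
R4 ← R4 + (7/3)·R2: [0, 0, -53/3, -11/2, 16/3]
R5 ← R5 − (2/3)·R2: [0, 0, -7/6, -1/4, 1/3]
R4 ← R4 − (53/3)·R3: [0, 0, 0, -32, 16/3]
R5 ← R5 − (7/6)·R3: [0, 0, 0, -2, 1/3]
R5 ← R5 − (1/16)·R4: [0, 0, 0, 0, 0]
4 nonzero rows, so rank(C) = 4.
C has 5 columns; by rank–nullity, nullity = 5 − 4 = 1.

1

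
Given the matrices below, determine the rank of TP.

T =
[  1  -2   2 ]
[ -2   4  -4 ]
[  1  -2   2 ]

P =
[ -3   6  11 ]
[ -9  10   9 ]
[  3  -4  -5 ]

1

First compute TP:
[[ 21, -22, -17],
 [-42,  44,  34],
 [ 21, -22, -17]]
Now row reduce the product.
R2 ← R2 + (2)·R1: [0, 0, 0]
R3 ← R3 − R1: [0, 0, 0]
1 nonzero row, so rank(TP) = 1.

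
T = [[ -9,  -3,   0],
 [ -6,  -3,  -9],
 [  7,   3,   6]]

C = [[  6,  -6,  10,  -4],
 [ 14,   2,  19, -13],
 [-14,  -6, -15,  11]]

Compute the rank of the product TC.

2

First compute TC:
[[-96,  48, -147,  75],
 [ 48,  84,  18, -36],
 [  0, -72,  37,  -1]]
Now row reduce the product.
R2 ← R2 + (1/2)·R1: [0, 108, -111/2, 3/2]
R3 ← R3 + (2/3)·R2: [0, 0, 0, 0]
2 nonzero rows, so rank(TC) = 2.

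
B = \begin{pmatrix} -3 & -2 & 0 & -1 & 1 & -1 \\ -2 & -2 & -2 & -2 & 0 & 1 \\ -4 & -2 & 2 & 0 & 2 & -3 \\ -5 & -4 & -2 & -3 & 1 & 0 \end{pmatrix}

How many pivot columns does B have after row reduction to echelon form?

2

Row reduce to echelon form.
R2 ← R2 − (2/3)·R1: [0, -2/3, -2, -4/3, -2/3, 5/3]
R3 ← R3 − (4/3)·R1: [0, 2/3, 2, 4/3, 2/3, -5/3]
R4 ← R4 − (5/3)·R1: [0, -2/3, -2, -4/3, -2/3, 5/3]
R3 ← R3 + R2: [0, 0, 0, 0, 0, 0]
R4 ← R4 − R2: [0, 0, 0, 0, 0, 0]
Echelon form has 2 nonzero rows, so rank(B) = 2.
Each nonzero row contributes one pivot column: 2 pivot columns.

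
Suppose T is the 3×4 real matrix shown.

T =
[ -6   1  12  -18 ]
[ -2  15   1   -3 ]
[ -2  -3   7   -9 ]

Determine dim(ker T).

1

Row reduce to echelon form.
R2 ← R2 − (1/3)·R1: [0, 44/3, -3, 3]
R3 ← R3 − (1/3)·R1: [0, -10/3, 3, -3]
R3 ← R3 + (5/22)·R2: [0, 0, 51/22, -51/22]
3 nonzero rows, so rank(T) = 3.
T has 4 columns; by rank–nullity, nullity = 4 − 3 = 1.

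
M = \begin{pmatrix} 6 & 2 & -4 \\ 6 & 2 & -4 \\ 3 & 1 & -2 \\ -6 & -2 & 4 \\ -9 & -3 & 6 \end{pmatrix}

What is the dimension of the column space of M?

1

Row reduce to echelon form.
R2 ← R2 − R1: [0, 0, 0]
R3 ← R3 − (1/2)·R1: [0, 0, 0]
R4 ← R4 + R1: [0, 0, 0]
R5 ← R5 + (3/2)·R1: [0, 0, 0]
Echelon form has 1 nonzero row, so rank(M) = 1.
The column space has dimension equal to the rank: 1.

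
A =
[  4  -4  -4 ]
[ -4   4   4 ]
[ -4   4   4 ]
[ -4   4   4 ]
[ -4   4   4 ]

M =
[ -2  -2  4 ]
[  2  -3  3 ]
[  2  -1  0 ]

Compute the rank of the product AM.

First compute AM:
[[-24,   8,   4],
 [ 24,  -8,  -4],
 [ 24,  -8,  -4],
 [ 24,  -8,  -4],
 [ 24,  -8,  -4]]
Now row reduce the product.
R2 ← R2 + R1: [0, 0, 0]
R3 ← R3 + R1: [0, 0, 0]
R4 ← R4 + R1: [0, 0, 0]
R5 ← R5 + R1: [0, 0, 0]
1 nonzero row, so rank(AM) = 1.

1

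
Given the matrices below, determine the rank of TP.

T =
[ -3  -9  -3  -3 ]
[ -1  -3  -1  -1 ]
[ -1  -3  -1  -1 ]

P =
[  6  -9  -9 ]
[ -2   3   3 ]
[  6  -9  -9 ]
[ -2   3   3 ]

1

First compute TP:
[[-12,  18,  18],
 [ -4,   6,   6],
 [ -4,   6,   6]]
Now row reduce the product.
R2 ← R2 − (1/3)·R1: [0, 0, 0]
R3 ← R3 − (1/3)·R1: [0, 0, 0]
1 nonzero row, so rank(TP) = 1.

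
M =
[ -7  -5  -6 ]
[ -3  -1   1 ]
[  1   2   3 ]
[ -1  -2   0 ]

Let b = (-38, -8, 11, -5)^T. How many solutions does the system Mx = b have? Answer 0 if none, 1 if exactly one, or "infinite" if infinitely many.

Row reduce the augmented matrix [M | b].
R2 ← R2 − (3/7)·R1: [0, 8/7, 25/7, 58/7]
R3 ← R3 + (1/7)·R1: [0, 9/7, 15/7, 39/7]
R4 ← R4 − (1/7)·R1: [0, -9/7, 6/7, 3/7]
R3 ← R3 − (9/8)·R2: [0, 0, -15/8, -15/4]
R4 ← R4 + (9/8)·R2: [0, 0, 39/8, 39/4]
R4 ← R4 + (13/5)·R3: [0, 0, 0, 0]
The echelon form has 3 nonzero rows, and every pivot lies in the first 3 columns, so rank(M) = rank([M|b]) = 3.
The system is consistent.
rank = 3 = number of unknowns, so the solution is unique.

1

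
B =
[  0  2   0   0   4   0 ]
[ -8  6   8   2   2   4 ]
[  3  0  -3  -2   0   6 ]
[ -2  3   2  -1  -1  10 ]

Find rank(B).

Row reduce to echelon form.
Swap R1 ↔ R2
R3 ← R3 + (3/8)·R1: [0, 9/4, 0, -5/4, 3/4, 15/2]
R4 ← R4 − (1/4)·R1: [0, 3/2, 0, -3/2, -3/2, 9]
R3 ← R3 − (9/8)·R2: [0, 0, 0, -5/4, -15/4, 15/2]
R4 ← R4 − (3/4)·R2: [0, 0, 0, -3/2, -9/2, 9]
R4 ← R4 − (6/5)·R3: [0, 0, 0, 0, 0, 0]
Echelon form has 3 nonzero rows, so rank(B) = 3.

3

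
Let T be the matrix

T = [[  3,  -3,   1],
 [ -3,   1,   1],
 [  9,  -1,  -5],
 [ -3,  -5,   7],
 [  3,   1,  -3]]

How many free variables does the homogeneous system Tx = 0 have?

Row reduce to echelon form.
R2 ← R2 + R1: [0, -2, 2]
R3 ← R3 − (3)·R1: [0, 8, -8]
R4 ← R4 + R1: [0, -8, 8]
R5 ← R5 − R1: [0, 4, -4]
R3 ← R3 + (4)·R2: [0, 0, 0]
R4 ← R4 − (4)·R2: [0, 0, 0]
R5 ← R5 + (2)·R2: [0, 0, 0]
2 nonzero rows, so rank(T) = 2.
T has 3 columns; by rank–nullity, nullity = 3 − 2 = 1.

1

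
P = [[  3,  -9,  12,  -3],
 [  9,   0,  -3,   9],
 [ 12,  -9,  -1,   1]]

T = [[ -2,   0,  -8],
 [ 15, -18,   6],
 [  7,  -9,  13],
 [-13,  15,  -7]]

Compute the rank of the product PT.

3

First compute PT:
[[-18,   9,  99],
 [-156, 162, -174],
 [-179, 186, -170]]
Now row reduce the product.
R2 ← R2 − (26/3)·R1: [0, 84, -1032]
R3 ← R3 − (179/18)·R1: [0, 193/2, -2309/2]
R3 ← R3 − (193/168)·R2: [0, 0, 435/14]
3 nonzero rows, so rank(PT) = 3.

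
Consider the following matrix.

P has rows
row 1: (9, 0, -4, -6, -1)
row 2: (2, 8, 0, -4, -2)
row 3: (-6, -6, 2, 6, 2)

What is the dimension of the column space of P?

2

Row reduce to echelon form.
R2 ← R2 − (2/9)·R1: [0, 8, 8/9, -8/3, -16/9]
R3 ← R3 + (2/3)·R1: [0, -6, -2/3, 2, 4/3]
R3 ← R3 + (3/4)·R2: [0, 0, 0, 0, 0]
Echelon form has 2 nonzero rows, so rank(P) = 2.
The column space has dimension equal to the rank: 2.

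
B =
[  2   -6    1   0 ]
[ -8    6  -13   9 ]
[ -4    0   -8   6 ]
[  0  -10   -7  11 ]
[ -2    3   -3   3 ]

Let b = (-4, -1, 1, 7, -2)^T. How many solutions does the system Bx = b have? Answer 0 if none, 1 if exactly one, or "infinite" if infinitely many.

Row reduce the augmented matrix [B | b].
R2 ← R2 + (4)·R1: [0, -18, -9, 9, -17]
R3 ← R3 + (2)·R1: [0, -12, -6, 6, -7]
R5 ← R5 + R1: [0, -3, -2, 3, -6]
R3 ← R3 − (2/3)·R2: [0, 0, 0, 0, 13/3]
R4 ← R4 − (5/9)·R2: [0, 0, -2, 6, 148/9]
R5 ← R5 − (1/6)·R2: [0, 0, -1/2, 3/2, -19/6]
Swap R3 ↔ R4
R5 ← R5 − (1/4)·R3: [0, 0, 0, 0, -131/18]
R5 ← R5 + (131/78)·R4: [0, 0, 0, 0, 0]
The echelon form has 4 nonzero rows; the last pivot sits in the augmented column, so rank(B) = 3 but rank([B|b]) = 4.
Since the ranks differ, the system is inconsistent.
It has no solutions.

0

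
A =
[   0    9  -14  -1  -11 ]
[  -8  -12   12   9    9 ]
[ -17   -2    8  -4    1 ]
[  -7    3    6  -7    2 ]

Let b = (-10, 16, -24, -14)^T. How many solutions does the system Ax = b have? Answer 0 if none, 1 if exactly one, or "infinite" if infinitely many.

infinite

Row reduce the augmented matrix [A | b].
Swap R1 ↔ R2
R3 ← R3 − (17/8)·R1: [0, 47/2, -35/2, -185/8, -145/8, -58]
R4 ← R4 − (7/8)·R1: [0, 27/2, -9/2, -119/8, -47/8, -28]
R3 ← R3 − (47/18)·R2: [0, 0, 343/18, -1477/72, 763/72, -287/9]
R4 ← R4 − (3/2)·R2: [0, 0, 33/2, -107/8, 85/8, -13]
R4 ← R4 − (297/343)·R3: [0, 0, 0, 215/49, 71/49, 716/49]
The echelon form has 4 nonzero rows, and every pivot lies in the first 5 columns, so rank(A) = rank([A|b]) = 4.
The system is consistent.
rank = 4 < 5 unknowns, so there are infinitely many solutions.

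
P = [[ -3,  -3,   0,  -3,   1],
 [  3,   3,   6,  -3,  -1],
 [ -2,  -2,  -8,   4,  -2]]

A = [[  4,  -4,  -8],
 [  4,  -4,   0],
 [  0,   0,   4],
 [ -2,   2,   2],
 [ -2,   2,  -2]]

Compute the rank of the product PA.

2

First compute PA:
[[-20,  20,  16],
 [ 32, -32,  -4],
 [-20,  20,  -4]]
Now row reduce the product.
R2 ← R2 + (8/5)·R1: [0, 0, 108/5]
R3 ← R3 − R1: [0, 0, -20]
R3 ← R3 + (25/27)·R2: [0, 0, 0]
2 nonzero rows, so rank(PA) = 2.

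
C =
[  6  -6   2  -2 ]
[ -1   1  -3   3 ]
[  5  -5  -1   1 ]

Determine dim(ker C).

2

Row reduce to echelon form.
R2 ← R2 + (1/6)·R1: [0, 0, -8/3, 8/3]
R3 ← R3 − (5/6)·R1: [0, 0, -8/3, 8/3]
R3 ← R3 − R2: [0, 0, 0, 0]
2 nonzero rows, so rank(C) = 2.
C has 4 columns; by rank–nullity, nullity = 4 − 2 = 2.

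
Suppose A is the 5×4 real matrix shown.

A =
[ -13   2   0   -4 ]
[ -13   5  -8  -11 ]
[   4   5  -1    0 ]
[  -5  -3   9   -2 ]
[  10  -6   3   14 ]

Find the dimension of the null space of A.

0

Row reduce to echelon form.
R2 ← R2 − R1: [0, 3, -8, -7]
R3 ← R3 + (4/13)·R1: [0, 73/13, -1, -16/13]
R4 ← R4 − (5/13)·R1: [0, -49/13, 9, -6/13]
R5 ← R5 + (10/13)·R1: [0, -58/13, 3, 142/13]
R3 ← R3 − (73/39)·R2: [0, 0, 545/39, 463/39]
R4 ← R4 + (49/39)·R2: [0, 0, -41/39, -361/39]
R5 ← R5 + (58/39)·R2: [0, 0, -347/39, 20/39]
R4 ← R4 + (41/545)·R3: [0, 0, 0, -4558/545]
R5 ← R5 + (347/545)·R3: [0, 0, 0, 4399/545]
R5 ← R5 + (83/86)·R4: [0, 0, 0, 0]
4 nonzero rows, so rank(A) = 4.
A has 4 columns; by rank–nullity, nullity = 4 − 4 = 0.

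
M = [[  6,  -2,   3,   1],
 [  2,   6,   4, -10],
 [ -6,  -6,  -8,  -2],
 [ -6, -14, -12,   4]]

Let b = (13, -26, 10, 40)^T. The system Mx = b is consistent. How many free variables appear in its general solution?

0

Row reduce the augmented matrix [M | b].
R2 ← R2 − (1/3)·R1: [0, 20/3, 3, -31/3, -91/3]
R3 ← R3 + R1: [0, -8, -5, -1, 23]
R4 ← R4 + R1: [0, -16, -9, 5, 53]
R3 ← R3 + (6/5)·R2: [0, 0, -7/5, -67/5, -67/5]
R4 ← R4 + (12/5)·R2: [0, 0, -9/5, -99/5, -99/5]
R4 ← R4 − (9/7)·R3: [0, 0, 0, -18/7, -18/7]
The echelon form has 4 nonzero rows, and every pivot lies in the first 4 columns, so rank(M) = rank([M|b]) = 4.
The system is consistent.
Free variables = (unknowns) − (rank) = 4 − 4 = 0.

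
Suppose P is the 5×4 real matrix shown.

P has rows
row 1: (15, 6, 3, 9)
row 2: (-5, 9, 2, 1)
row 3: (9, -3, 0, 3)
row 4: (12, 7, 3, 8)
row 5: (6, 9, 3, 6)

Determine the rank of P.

Row reduce to echelon form.
R2 ← R2 + (1/3)·R1: [0, 11, 3, 4]
R3 ← R3 − (3/5)·R1: [0, -33/5, -9/5, -12/5]
R4 ← R4 − (4/5)·R1: [0, 11/5, 3/5, 4/5]
R5 ← R5 − (2/5)·R1: [0, 33/5, 9/5, 12/5]
R3 ← R3 + (3/5)·R2: [0, 0, 0, 0]
R4 ← R4 − (1/5)·R2: [0, 0, 0, 0]
R5 ← R5 − (3/5)·R2: [0, 0, 0, 0]
Echelon form has 2 nonzero rows, so rank(P) = 2.

2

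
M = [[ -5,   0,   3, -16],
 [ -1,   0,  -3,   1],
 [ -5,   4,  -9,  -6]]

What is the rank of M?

Row reduce to echelon form.
R2 ← R2 − (1/5)·R1: [0, 0, -18/5, 21/5]
R3 ← R3 − R1: [0, 4, -12, 10]
Swap R2 ↔ R3
Echelon form has 3 nonzero rows, so rank(M) = 3.

3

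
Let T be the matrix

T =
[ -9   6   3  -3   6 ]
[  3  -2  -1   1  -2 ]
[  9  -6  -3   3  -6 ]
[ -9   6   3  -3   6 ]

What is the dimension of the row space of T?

Row reduce to echelon form.
R2 ← R2 + (1/3)·R1: [0, 0, 0, 0, 0]
R3 ← R3 + R1: [0, 0, 0, 0, 0]
R4 ← R4 − R1: [0, 0, 0, 0, 0]
Echelon form has 1 nonzero row, so rank(T) = 1.
The row space has dimension equal to the rank: 1.

1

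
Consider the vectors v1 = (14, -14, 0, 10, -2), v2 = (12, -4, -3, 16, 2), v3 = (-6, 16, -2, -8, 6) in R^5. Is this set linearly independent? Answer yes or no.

Form the matrix with these vectors as rows and row reduce.
R2 ← R2 − (6/7)·R1: [0, 8, -3, 52/7, 26/7]
R3 ← R3 + (3/7)·R1: [0, 10, -2, -26/7, 36/7]
R3 ← R3 − (5/4)·R2: [0, 0, 7/4, -13, 1/2]
3 nonzero rows, so the 3 vectors span a space of dimension 3.
Since 3 = 3, the vectors are linearly independent.

yes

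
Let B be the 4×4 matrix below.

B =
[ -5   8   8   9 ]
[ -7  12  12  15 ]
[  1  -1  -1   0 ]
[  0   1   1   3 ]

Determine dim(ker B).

Row reduce to echelon form.
R2 ← R2 − (7/5)·R1: [0, 4/5, 4/5, 12/5]
R3 ← R3 + (1/5)·R1: [0, 3/5, 3/5, 9/5]
R3 ← R3 − (3/4)·R2: [0, 0, 0, 0]
R4 ← R4 − (5/4)·R2: [0, 0, 0, 0]
2 nonzero rows, so rank(B) = 2.
B has 4 columns; by rank–nullity, nullity = 4 − 2 = 2.

2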